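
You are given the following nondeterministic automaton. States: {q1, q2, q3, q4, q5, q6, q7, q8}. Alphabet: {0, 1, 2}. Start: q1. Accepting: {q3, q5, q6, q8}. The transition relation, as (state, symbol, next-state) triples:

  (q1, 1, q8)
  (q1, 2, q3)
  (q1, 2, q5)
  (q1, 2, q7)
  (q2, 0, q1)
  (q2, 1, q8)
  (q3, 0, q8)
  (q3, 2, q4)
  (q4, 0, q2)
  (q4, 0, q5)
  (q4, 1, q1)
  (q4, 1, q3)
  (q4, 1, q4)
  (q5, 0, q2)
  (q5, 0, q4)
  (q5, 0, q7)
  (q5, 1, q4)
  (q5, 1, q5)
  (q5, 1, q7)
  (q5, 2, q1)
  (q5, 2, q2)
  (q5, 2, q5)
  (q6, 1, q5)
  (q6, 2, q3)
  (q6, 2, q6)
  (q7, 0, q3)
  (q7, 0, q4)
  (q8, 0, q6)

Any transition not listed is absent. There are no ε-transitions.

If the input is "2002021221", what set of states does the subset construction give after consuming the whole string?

Start in {q1}.
Read '2': {q1} → {q3, q5, q7}.
Read '0': {q3, q5, q7} → {q2, q3, q4, q7, q8}.
Read '0': {q2, q3, q4, q7, q8} → {q1, q2, q3, q4, q5, q6, q8}.
Read '2': {q1, q2, q3, q4, q5, q6, q8} → {q1, q2, q3, q4, q5, q6, q7}.
Read '0': {q1, q2, q3, q4, q5, q6, q7} → {q1, q2, q3, q4, q5, q7, q8}.
Read '2': {q1, q2, q3, q4, q5, q7, q8} → {q1, q2, q3, q4, q5, q7}.
Read '1': {q1, q2, q3, q4, q5, q7} → {q1, q3, q4, q5, q7, q8}.
Read '2': {q1, q3, q4, q5, q7, q8} → {q1, q2, q3, q4, q5, q7}.
Read '2': {q1, q2, q3, q4, q5, q7} → {q1, q2, q3, q4, q5, q7}.
Read '1': {q1, q2, q3, q4, q5, q7} → {q1, q3, q4, q5, q7, q8}.

{q1, q3, q4, q5, q7, q8}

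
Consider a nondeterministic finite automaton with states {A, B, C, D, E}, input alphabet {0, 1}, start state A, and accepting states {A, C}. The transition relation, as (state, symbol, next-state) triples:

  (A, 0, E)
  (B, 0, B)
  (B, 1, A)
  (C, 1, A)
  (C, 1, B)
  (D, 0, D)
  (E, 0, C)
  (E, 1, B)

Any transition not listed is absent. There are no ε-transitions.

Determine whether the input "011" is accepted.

Yes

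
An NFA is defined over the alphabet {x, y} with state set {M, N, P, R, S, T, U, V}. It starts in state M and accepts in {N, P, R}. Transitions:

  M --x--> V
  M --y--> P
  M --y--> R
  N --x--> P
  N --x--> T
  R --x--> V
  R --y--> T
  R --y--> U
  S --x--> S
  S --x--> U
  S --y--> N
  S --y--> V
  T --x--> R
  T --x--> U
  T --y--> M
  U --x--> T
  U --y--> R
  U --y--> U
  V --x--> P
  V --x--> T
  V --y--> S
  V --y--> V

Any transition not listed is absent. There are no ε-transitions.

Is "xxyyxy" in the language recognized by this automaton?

Start in {M}.
Read 'x': {M} → {V}.
Read 'x': {V} → {P, T}.
Read 'y': {P, T} → {M}.
Read 'y': {M} → {P, R}.
Read 'x': {P, R} → {V}.
Read 'y': {V} → {S, V}.
The final set {S, V} contains no accepting state.

No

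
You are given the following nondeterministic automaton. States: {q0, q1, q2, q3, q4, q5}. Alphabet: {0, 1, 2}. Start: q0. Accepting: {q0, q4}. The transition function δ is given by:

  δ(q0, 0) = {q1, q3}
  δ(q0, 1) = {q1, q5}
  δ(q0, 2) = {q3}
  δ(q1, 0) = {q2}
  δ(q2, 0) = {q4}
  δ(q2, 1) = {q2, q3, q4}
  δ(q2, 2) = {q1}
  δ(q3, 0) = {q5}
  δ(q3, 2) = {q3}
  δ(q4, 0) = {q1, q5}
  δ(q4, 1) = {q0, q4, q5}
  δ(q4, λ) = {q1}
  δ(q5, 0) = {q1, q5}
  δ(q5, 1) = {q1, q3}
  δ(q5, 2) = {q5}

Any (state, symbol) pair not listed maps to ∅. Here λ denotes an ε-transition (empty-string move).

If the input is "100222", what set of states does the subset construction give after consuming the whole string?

{q5}

Start in {q0}.
Read '1': q0→{q1, q5}; now {q1, q5}.
Read '0': q1→{q2}, q5→{q1, q5}; now {q1, q2, q5}.
Read '0': q1→{q2}, q2→{q4}, q5→{q1, q5}; now {q1, q2, q4, q5}.
Read '2': q1→∅, q2→{q1}, q4→∅, q5→{q5}; now {q1, q5}.
Read '2': q1→∅, q5→{q5}; now {q5}.
Read '2': q5→{q5}; now {q5}.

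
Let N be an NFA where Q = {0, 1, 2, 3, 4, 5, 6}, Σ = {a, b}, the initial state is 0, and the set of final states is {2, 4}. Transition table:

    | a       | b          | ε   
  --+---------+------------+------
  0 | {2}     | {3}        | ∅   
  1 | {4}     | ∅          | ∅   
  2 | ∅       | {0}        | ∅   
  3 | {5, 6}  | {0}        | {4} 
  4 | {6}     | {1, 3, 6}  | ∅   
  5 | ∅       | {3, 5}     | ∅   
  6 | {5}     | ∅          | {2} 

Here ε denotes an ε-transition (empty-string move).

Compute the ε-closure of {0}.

Begin with {0}.
No ε-moves leave this set, so the closure equals the set itself.

{0}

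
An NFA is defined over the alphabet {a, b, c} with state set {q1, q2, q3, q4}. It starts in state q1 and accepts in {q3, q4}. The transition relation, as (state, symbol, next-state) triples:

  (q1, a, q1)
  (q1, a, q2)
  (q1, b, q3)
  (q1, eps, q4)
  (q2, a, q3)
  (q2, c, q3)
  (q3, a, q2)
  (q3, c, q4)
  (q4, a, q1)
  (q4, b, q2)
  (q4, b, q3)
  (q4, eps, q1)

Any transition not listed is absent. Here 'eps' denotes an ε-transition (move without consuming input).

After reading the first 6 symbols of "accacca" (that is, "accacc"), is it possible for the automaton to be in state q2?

Start: ε-closure({q1}) = {q1, q4}.
Read 'a': q1→{q1, q2}, q4→{q1}; union {q1, q2}; ε-closure = {q1, q2, q4}.
Read 'c': q1→∅, q2→{q3}, q4→∅; now {q3}.
Read 'c': q3→{q4}; union {q4}; ε-closure = {q1, q4}.
Read 'a': q1→{q1, q2}, q4→{q1}; union {q1, q2}; ε-closure = {q1, q2, q4}.
Read 'c': q1→∅, q2→{q3}, q4→∅; now {q3}.
Read 'c': q3→{q4}; union {q4}; ε-closure = {q1, q4}.
State q2 is not in {q1, q4}.

No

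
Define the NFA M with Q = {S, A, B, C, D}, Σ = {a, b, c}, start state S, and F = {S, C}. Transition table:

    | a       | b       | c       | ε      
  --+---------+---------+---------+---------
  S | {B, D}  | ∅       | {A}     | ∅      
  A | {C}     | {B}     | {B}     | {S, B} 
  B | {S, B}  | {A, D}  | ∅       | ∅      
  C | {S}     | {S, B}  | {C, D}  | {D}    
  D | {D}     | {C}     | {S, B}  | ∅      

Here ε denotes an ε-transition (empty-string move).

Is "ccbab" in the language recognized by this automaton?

Yes

Start in {S}.
Read 'c': {S} → {S, A, B}.
Read 'c': {S, A, B} → {S, A, B}.
Read 'b': {S, A, B} → {S, A, B, D}.
Read 'a': {S, A, B, D} → {S, B, C, D}.
Read 'b': {S, B, C, D} → {S, A, B, C, D}.
The final set {S, A, B, C, D} contains the accepting states S, C.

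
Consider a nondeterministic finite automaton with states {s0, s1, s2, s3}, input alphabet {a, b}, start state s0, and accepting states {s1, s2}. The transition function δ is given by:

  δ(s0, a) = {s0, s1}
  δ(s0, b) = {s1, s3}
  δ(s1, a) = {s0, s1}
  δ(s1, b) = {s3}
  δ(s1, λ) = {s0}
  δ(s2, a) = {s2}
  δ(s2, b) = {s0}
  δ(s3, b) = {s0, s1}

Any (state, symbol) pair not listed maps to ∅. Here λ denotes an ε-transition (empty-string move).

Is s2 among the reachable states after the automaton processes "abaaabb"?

No

Start in {s0}.
Read 'a': s0→{s0, s1}; now {s0, s1}.
Read 'b': s0→{s1, s3}, s1→{s3}; union {s1, s3}; ε-closure = {s0, s1, s3}.
Read 'a': s0→{s0, s1}, s1→{s0, s1}, s3→∅; now {s0, s1}.
Read 'a': s0→{s0, s1}, s1→{s0, s1}; now {s0, s1}.
Read 'a': s0→{s0, s1}, s1→{s0, s1}; now {s0, s1}.
Read 'b': s0→{s1, s3}, s1→{s3}; union {s1, s3}; ε-closure = {s0, s1, s3}.
Read 'b': s0→{s1, s3}, s1→{s3}, s3→{s0, s1}; now {s0, s1, s3}.
State s2 is not in {s0, s1, s3}.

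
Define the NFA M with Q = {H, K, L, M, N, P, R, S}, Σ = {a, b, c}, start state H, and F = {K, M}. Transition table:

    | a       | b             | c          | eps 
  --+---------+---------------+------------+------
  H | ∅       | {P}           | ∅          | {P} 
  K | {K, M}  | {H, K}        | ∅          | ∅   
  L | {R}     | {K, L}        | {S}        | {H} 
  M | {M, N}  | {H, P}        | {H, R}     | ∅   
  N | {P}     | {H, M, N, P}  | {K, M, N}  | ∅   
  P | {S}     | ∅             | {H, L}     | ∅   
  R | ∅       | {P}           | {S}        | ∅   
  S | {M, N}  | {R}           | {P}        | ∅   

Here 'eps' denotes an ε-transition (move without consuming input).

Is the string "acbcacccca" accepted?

Start: ε-closure({H}) = {H, P}.
Read 'a': H→∅, P→{S}; now {S}.
Read 'c': S→{P}; now {P}.
Read 'b': P→∅; now ∅.
The set is empty and remains empty for the remaining 7 symbols.
The final set ∅ contains no accepting state.

No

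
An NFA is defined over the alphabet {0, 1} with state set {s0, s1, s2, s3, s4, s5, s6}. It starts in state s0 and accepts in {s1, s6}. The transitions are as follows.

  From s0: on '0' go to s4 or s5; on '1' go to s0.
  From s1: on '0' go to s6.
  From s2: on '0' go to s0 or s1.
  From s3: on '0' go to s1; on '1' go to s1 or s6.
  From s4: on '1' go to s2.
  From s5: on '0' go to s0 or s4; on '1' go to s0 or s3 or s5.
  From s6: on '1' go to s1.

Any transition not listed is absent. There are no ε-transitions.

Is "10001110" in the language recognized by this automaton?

Yes

Start in {s0}.
Read '1': {s0} → {s0}.
Read '0': {s0} → {s4, s5}.
Read '0': {s4, s5} → {s0, s4}.
Read '0': {s0, s4} → {s4, s5}.
Read '1': {s4, s5} → {s0, s2, s3, s5}.
Read '1': {s0, s2, s3, s5} → {s0, s1, s3, s5, s6}.
Read '1': {s0, s1, s3, s5, s6} → {s0, s1, s3, s5, s6}.
Read '0': {s0, s1, s3, s5, s6} → {s0, s1, s4, s5, s6}.
The final set {s0, s1, s4, s5, s6} contains the accepting states s1, s6.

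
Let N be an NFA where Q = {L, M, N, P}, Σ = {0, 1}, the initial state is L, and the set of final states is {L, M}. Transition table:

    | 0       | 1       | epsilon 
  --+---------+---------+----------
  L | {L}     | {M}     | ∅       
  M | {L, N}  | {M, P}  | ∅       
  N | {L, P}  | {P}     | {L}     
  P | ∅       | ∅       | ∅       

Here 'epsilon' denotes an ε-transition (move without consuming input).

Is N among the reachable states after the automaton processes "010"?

Yes

Start in {L}.
Read '0': L→{L}; now {L}.
Read '1': L→{M}; now {M}.
Read '0': M→{L, N}; now {L, N}.
State N is in {L, N}.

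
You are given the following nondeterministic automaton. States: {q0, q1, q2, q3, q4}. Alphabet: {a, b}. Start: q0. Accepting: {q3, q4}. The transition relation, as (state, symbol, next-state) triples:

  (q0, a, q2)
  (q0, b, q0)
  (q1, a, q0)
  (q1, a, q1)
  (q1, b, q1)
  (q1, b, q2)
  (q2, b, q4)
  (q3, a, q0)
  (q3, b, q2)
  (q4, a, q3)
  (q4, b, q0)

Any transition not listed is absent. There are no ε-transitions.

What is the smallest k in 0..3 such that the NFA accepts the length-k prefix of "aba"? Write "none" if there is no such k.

Start in {q0}.
Read 'a': q0→{q2}; now {q2}.
Read 'b': q2→{q4}; now {q4}.
None of the earlier sets intersect F, but {q4} does.

2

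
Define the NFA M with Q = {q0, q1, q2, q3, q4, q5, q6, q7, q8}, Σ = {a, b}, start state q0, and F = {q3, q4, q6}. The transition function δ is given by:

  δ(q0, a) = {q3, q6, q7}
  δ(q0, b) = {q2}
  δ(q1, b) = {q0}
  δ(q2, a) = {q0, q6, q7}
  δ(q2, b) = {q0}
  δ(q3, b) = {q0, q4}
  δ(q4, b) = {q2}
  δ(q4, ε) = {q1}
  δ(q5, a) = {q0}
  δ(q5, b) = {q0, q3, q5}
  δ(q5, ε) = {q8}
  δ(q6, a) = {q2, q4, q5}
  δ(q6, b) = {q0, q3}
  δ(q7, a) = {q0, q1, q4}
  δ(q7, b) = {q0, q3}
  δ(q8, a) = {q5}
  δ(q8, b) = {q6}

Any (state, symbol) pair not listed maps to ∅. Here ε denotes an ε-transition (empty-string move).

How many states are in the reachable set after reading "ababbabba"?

Start in {q0}.
Read 'a': q0→{q3, q6, q7}; now {q3, q6, q7}.
Read 'b': q3→{q0, q4}, q6→{q0, q3}, q7→{q0, q3}; union {q0, q3, q4}; ε-closure = {q0, q1, q3, q4}.
Read 'a': q0→{q3, q6, q7}, q1→∅, q3→∅, q4→∅; now {q3, q6, q7}.
Read 'b': q3→{q0, q4}, q6→{q0, q3}, q7→{q0, q3}; union {q0, q3, q4}; ε-closure = {q0, q1, q3, q4}.
Read 'b': q0→{q2}, q1→{q0}, q3→{q0, q4}, q4→{q2}; union {q0, q2, q4}; ε-closure = {q0, q1, q2, q4}.
Read 'a': q0→{q3, q6, q7}, q1→∅, q2→{q0, q6, q7}, q4→∅; now {q0, q3, q6, q7}.
Read 'b': q0→{q2}, q3→{q0, q4}, q6→{q0, q3}, q7→{q0, q3}; union {q0, q2, q3, q4}; ε-closure = {q0, q1, q2, q3, q4}.
Read 'b': q0→{q2}, q1→{q0}, q2→{q0}, q3→{q0, q4}, q4→{q2}; union {q0, q2, q4}; ε-closure = {q0, q1, q2, q4}.
Read 'a': q0→{q3, q6, q7}, q1→∅, q2→{q0, q6, q7}, q4→∅; now {q0, q3, q6, q7}.
That set has 4 states.

4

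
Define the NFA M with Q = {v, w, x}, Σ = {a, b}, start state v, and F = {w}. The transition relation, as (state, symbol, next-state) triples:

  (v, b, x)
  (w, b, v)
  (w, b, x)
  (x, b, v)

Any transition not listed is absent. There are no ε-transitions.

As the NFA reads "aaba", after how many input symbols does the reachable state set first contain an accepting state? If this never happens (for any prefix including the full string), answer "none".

Start in {v}.
Read 'a': v→∅; now ∅.
The set is empty and remains empty for the remaining 3 symbols.
No reachable set along the way intersects F.

none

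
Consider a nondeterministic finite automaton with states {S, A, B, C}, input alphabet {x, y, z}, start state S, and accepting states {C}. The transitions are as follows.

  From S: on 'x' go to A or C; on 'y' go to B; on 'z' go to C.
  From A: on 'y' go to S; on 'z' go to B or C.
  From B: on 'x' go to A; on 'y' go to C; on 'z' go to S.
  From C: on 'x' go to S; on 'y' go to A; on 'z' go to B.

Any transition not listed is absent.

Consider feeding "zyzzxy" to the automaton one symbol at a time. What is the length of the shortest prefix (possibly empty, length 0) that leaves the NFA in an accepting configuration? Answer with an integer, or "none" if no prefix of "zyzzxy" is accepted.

1

Start in {S}.
Read 'z': S→{C}; now {C}.
None of the earlier sets intersect F, but {C} does.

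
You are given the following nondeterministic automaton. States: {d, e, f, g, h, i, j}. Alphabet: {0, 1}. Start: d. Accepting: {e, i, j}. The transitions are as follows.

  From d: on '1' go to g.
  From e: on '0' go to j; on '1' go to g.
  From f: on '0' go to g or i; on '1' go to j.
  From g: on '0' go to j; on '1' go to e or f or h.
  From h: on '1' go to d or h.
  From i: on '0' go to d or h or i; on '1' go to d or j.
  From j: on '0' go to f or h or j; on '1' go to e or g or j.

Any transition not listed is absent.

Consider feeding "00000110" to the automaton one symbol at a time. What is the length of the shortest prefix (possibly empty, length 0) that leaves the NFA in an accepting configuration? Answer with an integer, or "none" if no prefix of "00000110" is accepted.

none

Start in {d}.
Read '0': d→∅; now ∅.
The set is empty and remains empty for the remaining 7 symbols.
No reachable set along the way intersects F.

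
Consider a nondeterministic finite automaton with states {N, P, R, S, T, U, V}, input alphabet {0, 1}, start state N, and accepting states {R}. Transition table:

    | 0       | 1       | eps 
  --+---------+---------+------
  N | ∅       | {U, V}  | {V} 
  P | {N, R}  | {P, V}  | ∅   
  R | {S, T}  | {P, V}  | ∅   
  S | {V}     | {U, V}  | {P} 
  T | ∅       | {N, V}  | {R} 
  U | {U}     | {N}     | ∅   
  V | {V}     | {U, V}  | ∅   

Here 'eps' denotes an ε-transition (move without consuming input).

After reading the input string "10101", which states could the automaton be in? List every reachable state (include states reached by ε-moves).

Start: ε-closure({N}) = {N, V}.
Read '1': {N, V} → {U, V}.
Read '0': {U, V} → {U, V}.
Read '1': {U, V} → {N, U, V}.
Read '0': {N, U, V} → {U, V}.
Read '1': {U, V} → {N, U, V}.

{N, U, V}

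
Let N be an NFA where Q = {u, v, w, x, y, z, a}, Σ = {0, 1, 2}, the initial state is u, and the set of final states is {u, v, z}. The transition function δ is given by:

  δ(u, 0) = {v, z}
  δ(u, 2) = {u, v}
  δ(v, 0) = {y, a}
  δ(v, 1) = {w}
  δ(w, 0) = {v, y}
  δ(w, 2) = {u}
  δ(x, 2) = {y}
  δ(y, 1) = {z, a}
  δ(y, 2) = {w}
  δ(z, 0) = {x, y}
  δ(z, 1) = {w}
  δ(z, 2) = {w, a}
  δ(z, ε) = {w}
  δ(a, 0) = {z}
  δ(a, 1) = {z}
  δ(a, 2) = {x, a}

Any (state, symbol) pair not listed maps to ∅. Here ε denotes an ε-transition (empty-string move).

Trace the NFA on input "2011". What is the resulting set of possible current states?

Start in {u}.
Read '2': {u} → {u, v}.
Read '0': {u, v} → {v, w, y, z, a}.
Read '1': {v, w, y, z, a} → {w, z, a}.
Read '1': {w, z, a} → {w, z}.

{w, z}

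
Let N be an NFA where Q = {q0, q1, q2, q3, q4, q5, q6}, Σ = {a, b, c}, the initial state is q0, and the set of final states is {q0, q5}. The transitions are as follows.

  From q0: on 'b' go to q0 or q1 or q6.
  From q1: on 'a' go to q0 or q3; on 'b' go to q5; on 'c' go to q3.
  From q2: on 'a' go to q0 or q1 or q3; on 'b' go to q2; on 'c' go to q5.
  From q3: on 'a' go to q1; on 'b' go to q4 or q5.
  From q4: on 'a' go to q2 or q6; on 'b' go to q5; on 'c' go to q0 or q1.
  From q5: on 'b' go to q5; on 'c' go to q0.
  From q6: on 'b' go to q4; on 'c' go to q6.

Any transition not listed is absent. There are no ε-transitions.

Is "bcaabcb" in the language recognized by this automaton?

Yes

Start in {q0}.
Read 'b': q0→{q0, q1, q6}; now {q0, q1, q6}.
Read 'c': q0→∅, q1→{q3}, q6→{q6}; now {q3, q6}.
Read 'a': q3→{q1}, q6→∅; now {q1}.
Read 'a': q1→{q0, q3}; now {q0, q3}.
Read 'b': q0→{q0, q1, q6}, q3→{q4, q5}; now {q0, q1, q4, q5, q6}.
Read 'c': q0→∅, q1→{q3}, q4→{q0, q1}, q5→{q0}, q6→{q6}; now {q0, q1, q3, q6}.
Read 'b': q0→{q0, q1, q6}, q1→{q5}, q3→{q4, q5}, q6→{q4}; now {q0, q1, q4, q5, q6}.
The final set {q0, q1, q4, q5, q6} contains the accepting states q0, q5.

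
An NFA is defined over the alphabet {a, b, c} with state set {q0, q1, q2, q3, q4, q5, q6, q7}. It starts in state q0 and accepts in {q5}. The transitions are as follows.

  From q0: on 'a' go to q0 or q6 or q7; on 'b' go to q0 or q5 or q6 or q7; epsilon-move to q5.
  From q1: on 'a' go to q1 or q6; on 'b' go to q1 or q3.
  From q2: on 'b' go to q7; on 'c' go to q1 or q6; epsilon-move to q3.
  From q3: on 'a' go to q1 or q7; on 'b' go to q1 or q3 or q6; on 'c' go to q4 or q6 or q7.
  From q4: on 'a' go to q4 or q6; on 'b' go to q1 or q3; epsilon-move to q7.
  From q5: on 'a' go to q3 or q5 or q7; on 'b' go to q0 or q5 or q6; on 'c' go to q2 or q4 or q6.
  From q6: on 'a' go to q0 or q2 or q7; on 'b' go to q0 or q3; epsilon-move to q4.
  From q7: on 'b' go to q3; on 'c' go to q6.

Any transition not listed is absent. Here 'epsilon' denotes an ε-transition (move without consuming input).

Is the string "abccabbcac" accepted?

Start: ε-closure({q0}) = {q0, q5}.
Read 'a': q0→{q0, q6, q7}, q5→{q3, q5, q7}; union {q0, q3, q5, q6, q7}; ε-closure = {q0, q3, q4, q5, q6, q7}.
Read 'b': q0→{q0, q5, q6, q7}, q3→{q1, q3, q6}, q4→{q1, q3}, q5→{q0, q5, q6}, q6→{q0, q3}, q7→{q3}; union {q0, q1, q3, q5, q6, q7}; ε-closure = {q0, q1, q3, q4, q5, q6, q7}.
Read 'c': q0→∅, q1→∅, q3→{q4, q6, q7}, q4→∅, q5→{q2, q4, q6}, q6→∅, q7→{q6}; union {q2, q4, q6, q7}; ε-closure = {q2, q3, q4, q6, q7}.
Read 'c': q2→{q1, q6}, q3→{q4, q6, q7}, q4→∅, q6→∅, q7→{q6}; now {q1, q4, q6, q7}.
Read 'a': q1→{q1, q6}, q4→{q4, q6}, q6→{q0, q2, q7}, q7→∅; union {q0, q1, q2, q4, q6, q7}; ε-closure = {q0, q1, q2, q3, q4, q5, q6, q7}.
Read 'b': q0→{q0, q5, q6, q7}, q1→{q1, q3}, q2→{q7}, q3→{q1, q3, q6}, q4→{q1, q3}, q5→{q0, q5, q6}, q6→{q0, q3}, q7→{q3}; union {q0, q1, q3, q5, q6, q7}; ε-closure = {q0, q1, q3, q4, q5, q6, q7}.
Read 'b': q0→{q0, q5, q6, q7}, q1→{q1, q3}, q3→{q1, q3, q6}, q4→{q1, q3}, q5→{q0, q5, q6}, q6→{q0, q3}, q7→{q3}; union {q0, q1, q3, q5, q6, q7}; ε-closure = {q0, q1, q3, q4, q5, q6, q7}.
Read 'c': q0→∅, q1→∅, q3→{q4, q6, q7}, q4→∅, q5→{q2, q4, q6}, q6→∅, q7→{q6}; union {q2, q4, q6, q7}; ε-closure = {q2, q3, q4, q6, q7}.
Read 'a': q2→∅, q3→{q1, q7}, q4→{q4, q6}, q6→{q0, q2, q7}, q7→∅; union {q0, q1, q2, q4, q6, q7}; ε-closure = {q0, q1, q2, q3, q4, q5, q6, q7}.
Read 'c': q0→∅, q1→∅, q2→{q1, q6}, q3→{q4, q6, q7}, q4→∅, q5→{q2, q4, q6}, q6→∅, q7→{q6}; union {q1, q2, q4, q6, q7}; ε-closure = {q1, q2, q3, q4, q6, q7}.
The final set {q1, q2, q3, q4, q6, q7} contains no accepting state.

No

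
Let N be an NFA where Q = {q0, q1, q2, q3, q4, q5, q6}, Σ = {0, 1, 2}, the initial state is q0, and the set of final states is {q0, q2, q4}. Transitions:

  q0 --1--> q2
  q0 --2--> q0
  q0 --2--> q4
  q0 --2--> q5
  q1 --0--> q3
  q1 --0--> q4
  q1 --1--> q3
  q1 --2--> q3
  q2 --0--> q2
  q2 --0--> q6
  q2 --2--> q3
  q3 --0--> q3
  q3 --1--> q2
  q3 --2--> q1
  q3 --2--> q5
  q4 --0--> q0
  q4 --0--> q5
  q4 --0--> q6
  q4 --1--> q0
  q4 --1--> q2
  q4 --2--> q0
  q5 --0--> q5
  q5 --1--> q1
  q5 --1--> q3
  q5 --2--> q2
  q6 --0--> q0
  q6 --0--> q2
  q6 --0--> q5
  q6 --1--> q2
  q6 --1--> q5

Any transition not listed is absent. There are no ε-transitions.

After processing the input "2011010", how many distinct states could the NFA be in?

3

Start in {q0}.
Read '2': {q0} → {q0, q4, q5}.
Read '0': {q0, q4, q5} → {q0, q5, q6}.
Read '1': {q0, q5, q6} → {q1, q2, q3, q5}.
Read '1': {q1, q2, q3, q5} → {q1, q2, q3}.
Read '0': {q1, q2, q3} → {q2, q3, q4, q6}.
Read '1': {q2, q3, q4, q6} → {q0, q2, q5}.
Read '0': {q0, q2, q5} → {q2, q5, q6}.
That set has 3 states.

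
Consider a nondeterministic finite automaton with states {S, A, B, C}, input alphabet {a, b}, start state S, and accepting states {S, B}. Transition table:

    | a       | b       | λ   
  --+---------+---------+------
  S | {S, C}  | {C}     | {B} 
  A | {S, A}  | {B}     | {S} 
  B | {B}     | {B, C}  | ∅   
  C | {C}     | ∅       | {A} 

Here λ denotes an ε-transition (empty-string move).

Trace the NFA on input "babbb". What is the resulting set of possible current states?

{S, A, B, C}

Start: ε-closure({S}) = {S, B}.
Read 'b': {S, B} → {S, A, B, C}.
Read 'a': {S, A, B, C} → {S, A, B, C}.
Read 'b': {S, A, B, C} → {S, A, B, C}.
Read 'b': {S, A, B, C} → {S, A, B, C}.
Read 'b': {S, A, B, C} → {S, A, B, C}.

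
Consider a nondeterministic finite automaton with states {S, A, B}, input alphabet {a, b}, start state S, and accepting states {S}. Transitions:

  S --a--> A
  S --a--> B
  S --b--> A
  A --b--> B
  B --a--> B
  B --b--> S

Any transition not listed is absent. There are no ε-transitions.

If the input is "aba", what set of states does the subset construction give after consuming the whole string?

{A, B}

Start in {S}.
Read 'a': {S} → {A, B}.
Read 'b': {A, B} → {S, B}.
Read 'a': {S, B} → {A, B}.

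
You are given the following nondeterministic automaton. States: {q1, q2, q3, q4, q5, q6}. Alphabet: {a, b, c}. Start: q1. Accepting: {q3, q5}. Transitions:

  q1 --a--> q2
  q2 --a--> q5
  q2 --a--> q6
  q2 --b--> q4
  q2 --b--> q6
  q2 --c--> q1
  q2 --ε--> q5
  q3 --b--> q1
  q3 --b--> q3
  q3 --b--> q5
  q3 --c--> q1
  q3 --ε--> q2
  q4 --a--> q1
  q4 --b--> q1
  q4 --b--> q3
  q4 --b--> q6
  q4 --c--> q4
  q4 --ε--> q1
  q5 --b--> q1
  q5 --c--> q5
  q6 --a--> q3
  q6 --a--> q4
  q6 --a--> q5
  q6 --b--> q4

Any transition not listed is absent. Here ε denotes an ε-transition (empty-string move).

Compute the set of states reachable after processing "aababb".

{q1, q2, q3, q4, q5, q6}

Start in {q1}.
Read 'a': q1→{q2}; union {q2}; ε-closure = {q2, q5}.
Read 'a': q2→{q5, q6}, q5→∅; now {q5, q6}.
Read 'b': q5→{q1}, q6→{q4}; now {q1, q4}.
Read 'a': q1→{q2}, q4→{q1}; union {q1, q2}; ε-closure = {q1, q2, q5}.
Read 'b': q1→∅, q2→{q4, q6}, q5→{q1}; now {q1, q4, q6}.
Read 'b': q1→∅, q4→{q1, q3, q6}, q6→{q4}; union {q1, q3, q4, q6}; ε-closure = {q1, q2, q3, q4, q5, q6}.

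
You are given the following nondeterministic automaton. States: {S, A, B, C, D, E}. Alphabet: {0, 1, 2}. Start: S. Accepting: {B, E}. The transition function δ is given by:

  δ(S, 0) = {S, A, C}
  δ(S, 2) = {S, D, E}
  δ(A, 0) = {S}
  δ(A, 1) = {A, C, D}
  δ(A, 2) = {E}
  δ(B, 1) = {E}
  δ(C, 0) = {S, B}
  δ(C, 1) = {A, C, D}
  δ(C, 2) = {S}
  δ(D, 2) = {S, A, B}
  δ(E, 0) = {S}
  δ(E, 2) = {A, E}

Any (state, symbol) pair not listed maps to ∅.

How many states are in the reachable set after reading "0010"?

Start in {S}.
Read '0': S→{S, A, C}; now {S, A, C}.
Read '0': S→{S, A, C}, A→{S}, C→{S, B}; now {S, A, B, C}.
Read '1': S→∅, A→{A, C, D}, B→{E}, C→{A, C, D}; now {A, C, D, E}.
Read '0': A→{S}, C→{S, B}, D→∅, E→{S}; now {S, B}.
That set has 2 states.

2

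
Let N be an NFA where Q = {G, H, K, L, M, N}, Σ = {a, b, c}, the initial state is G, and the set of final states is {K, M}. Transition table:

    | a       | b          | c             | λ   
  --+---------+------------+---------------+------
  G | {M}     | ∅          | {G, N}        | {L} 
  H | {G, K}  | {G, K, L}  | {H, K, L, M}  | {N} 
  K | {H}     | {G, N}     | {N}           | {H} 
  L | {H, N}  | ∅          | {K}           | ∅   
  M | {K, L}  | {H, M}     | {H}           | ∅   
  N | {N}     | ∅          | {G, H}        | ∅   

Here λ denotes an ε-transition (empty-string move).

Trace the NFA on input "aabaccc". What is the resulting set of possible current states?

Start: ε-closure({G}) = {G, L}.
Read 'a': G→{M}, L→{H, N}; now {H, M, N}.
Read 'a': H→{G, K}, M→{K, L}, N→{N}; union {G, K, L, N}; ε-closure = {G, H, K, L, N}.
Read 'b': G→∅, H→{G, K, L}, K→{G, N}, L→∅, N→∅; union {G, K, L, N}; ε-closure = {G, H, K, L, N}.
Read 'a': G→{M}, H→{G, K}, K→{H}, L→{H, N}, N→{N}; union {G, H, K, M, N}; ε-closure = {G, H, K, L, M, N}.
Read 'c': G→{G, N}, H→{H, K, L, M}, K→{N}, L→{K}, M→{H}, N→{G, H}; now {G, H, K, L, M, N}.
Read 'c': G→{G, N}, H→{H, K, L, M}, K→{N}, L→{K}, M→{H}, N→{G, H}; now {G, H, K, L, M, N}.
Read 'c': G→{G, N}, H→{H, K, L, M}, K→{N}, L→{K}, M→{H}, N→{G, H}; now {G, H, K, L, M, N}.

{G, H, K, L, M, N}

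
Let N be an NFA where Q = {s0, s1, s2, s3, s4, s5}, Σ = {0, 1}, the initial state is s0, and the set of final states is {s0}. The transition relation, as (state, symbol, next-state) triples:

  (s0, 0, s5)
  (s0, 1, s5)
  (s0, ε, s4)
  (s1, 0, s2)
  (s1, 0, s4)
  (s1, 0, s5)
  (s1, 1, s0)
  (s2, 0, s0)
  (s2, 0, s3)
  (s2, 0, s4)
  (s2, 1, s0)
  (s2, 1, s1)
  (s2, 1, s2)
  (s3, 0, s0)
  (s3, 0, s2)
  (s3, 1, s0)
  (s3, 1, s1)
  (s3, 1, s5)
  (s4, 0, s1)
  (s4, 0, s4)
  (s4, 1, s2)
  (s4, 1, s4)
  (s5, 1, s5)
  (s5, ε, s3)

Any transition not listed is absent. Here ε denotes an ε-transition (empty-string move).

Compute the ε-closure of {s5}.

{s3, s5}

Begin with {s5}.
ε-move s5 → s3; add s3.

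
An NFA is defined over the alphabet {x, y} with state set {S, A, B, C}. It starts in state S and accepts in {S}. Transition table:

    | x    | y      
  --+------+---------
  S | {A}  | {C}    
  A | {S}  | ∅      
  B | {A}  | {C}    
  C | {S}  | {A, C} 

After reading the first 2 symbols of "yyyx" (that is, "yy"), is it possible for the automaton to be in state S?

No

Start in {S}.
Read 'y': S→{C}; now {C}.
Read 'y': C→{A, C}; now {A, C}.
State S is not in {A, C}.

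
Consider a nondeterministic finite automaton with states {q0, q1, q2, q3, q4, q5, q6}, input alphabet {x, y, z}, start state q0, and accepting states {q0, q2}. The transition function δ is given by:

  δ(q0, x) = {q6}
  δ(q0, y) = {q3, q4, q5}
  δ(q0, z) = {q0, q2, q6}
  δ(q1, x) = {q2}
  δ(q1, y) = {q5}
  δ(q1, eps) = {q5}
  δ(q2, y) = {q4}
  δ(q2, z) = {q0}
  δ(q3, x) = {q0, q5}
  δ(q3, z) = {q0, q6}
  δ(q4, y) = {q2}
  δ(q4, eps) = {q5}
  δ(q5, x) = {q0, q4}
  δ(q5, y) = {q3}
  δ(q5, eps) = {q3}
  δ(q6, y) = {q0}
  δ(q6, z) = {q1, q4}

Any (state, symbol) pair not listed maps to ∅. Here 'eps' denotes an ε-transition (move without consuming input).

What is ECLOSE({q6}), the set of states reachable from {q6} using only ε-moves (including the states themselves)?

{q6}

Begin with {q6}.
No ε-moves leave this set, so the closure equals the set itself.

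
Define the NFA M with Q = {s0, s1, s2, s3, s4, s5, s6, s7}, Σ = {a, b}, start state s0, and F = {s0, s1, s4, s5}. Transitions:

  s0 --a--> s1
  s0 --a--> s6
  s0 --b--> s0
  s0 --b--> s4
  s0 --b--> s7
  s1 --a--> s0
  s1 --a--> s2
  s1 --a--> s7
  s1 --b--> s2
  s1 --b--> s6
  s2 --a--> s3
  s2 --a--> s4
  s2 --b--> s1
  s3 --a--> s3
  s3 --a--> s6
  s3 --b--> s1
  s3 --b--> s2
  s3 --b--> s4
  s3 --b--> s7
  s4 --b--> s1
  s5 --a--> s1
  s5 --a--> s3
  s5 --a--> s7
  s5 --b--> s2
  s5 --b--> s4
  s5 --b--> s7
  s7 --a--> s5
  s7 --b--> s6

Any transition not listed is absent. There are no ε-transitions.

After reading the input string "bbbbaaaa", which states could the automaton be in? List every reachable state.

{s0, s1, s2, s3, s4, s5, s6, s7}

Start in {s0}.
Read 'b': s0→{s0, s4, s7}; now {s0, s4, s7}.
Read 'b': s0→{s0, s4, s7}, s4→{s1}, s7→{s6}; now {s0, s1, s4, s6, s7}.
Read 'b': s0→{s0, s4, s7}, s1→{s2, s6}, s4→{s1}, s6→∅, s7→{s6}; now {s0, s1, s2, s4, s6, s7}.
Read 'b': s0→{s0, s4, s7}, s1→{s2, s6}, s2→{s1}, s4→{s1}, s6→∅, s7→{s6}; now {s0, s1, s2, s4, s6, s7}.
Read 'a': s0→{s1, s6}, s1→{s0, s2, s7}, s2→{s3, s4}, s4→∅, s6→∅, s7→{s5}; now {s0, s1, s2, s3, s4, s5, s6, s7}.
Read 'a': s0→{s1, s6}, s1→{s0, s2, s7}, s2→{s3, s4}, s3→{s3, s6}, s4→∅, s5→{s1, s3, s7}, s6→∅, s7→{s5}; now {s0, s1, s2, s3, s4, s5, s6, s7}.
Read 'a': s0→{s1, s6}, s1→{s0, s2, s7}, s2→{s3, s4}, s3→{s3, s6}, s4→∅, s5→{s1, s3, s7}, s6→∅, s7→{s5}; now {s0, s1, s2, s3, s4, s5, s6, s7}.
Read 'a': s0→{s1, s6}, s1→{s0, s2, s7}, s2→{s3, s4}, s3→{s3, s6}, s4→∅, s5→{s1, s3, s7}, s6→∅, s7→{s5}; now {s0, s1, s2, s3, s4, s5, s6, s7}.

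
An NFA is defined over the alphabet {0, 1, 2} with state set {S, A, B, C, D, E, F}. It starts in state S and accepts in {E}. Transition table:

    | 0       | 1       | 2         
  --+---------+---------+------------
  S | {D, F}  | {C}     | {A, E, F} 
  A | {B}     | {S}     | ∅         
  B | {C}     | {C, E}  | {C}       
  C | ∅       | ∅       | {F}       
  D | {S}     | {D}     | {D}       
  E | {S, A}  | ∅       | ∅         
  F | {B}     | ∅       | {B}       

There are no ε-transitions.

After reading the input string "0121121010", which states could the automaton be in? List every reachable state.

Start in {S}.
Read '0': {S} → {D, F}.
Read '1': {D, F} → {D}.
Read '2': {D} → {D}.
Read '1': {D} → {D}.
Read '1': {D} → {D}.
Read '2': {D} → {D}.
Read '1': {D} → {D}.
Read '0': {D} → {S}.
Read '1': {S} → {C}.
Read '0': {C} → ∅.

∅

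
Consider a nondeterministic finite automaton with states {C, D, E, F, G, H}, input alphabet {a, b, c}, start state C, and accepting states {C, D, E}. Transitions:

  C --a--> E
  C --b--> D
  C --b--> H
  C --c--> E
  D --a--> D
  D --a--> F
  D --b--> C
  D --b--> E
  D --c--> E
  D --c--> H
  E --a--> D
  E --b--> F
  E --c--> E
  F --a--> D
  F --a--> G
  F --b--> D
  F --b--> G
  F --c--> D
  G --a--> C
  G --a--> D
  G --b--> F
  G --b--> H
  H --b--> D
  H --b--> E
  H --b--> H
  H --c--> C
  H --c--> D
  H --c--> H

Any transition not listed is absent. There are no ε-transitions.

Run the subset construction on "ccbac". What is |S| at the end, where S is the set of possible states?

2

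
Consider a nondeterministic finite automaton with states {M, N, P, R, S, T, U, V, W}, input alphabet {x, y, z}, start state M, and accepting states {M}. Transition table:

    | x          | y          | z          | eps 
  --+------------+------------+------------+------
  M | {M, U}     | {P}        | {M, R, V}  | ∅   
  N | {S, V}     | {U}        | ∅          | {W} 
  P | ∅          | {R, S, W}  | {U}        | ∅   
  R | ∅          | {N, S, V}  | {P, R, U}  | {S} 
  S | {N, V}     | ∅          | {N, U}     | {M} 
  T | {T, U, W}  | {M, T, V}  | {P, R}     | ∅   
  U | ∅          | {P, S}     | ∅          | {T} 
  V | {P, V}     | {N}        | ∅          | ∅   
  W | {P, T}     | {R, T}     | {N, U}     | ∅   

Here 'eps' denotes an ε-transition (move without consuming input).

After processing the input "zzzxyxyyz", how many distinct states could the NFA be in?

Start in {M}.
Read 'z': M→{M, R, V}; union {M, R, V}; ε-closure = {M, R, S, V}.
Read 'z': M→{M, R, V}, R→{P, R, U}, S→{N, U}, V→∅; union {M, N, P, R, U, V}; ε-closure = {M, N, P, R, S, T, U, V, W}.
Read 'z': M→{M, R, V}, N→∅, P→{U}, R→{P, R, U}, S→{N, U}, T→{P, R}, U→∅, V→∅, W→{N, U}; union {M, N, P, R, U, V}; ε-closure = {M, N, P, R, S, T, U, V, W}.
Read 'x': M→{M, U}, N→{S, V}, P→∅, R→∅, S→{N, V}, T→{T, U, W}, U→∅, V→{P, V}, W→{P, T}; now {M, N, P, S, T, U, V, W}.
Read 'y': M→{P}, N→{U}, P→{R, S, W}, S→∅, T→{M, T, V}, U→{P, S}, V→{N}, W→{R, T}; now {M, N, P, R, S, T, U, V, W}.
Read 'x': M→{M, U}, N→{S, V}, P→∅, R→∅, S→{N, V}, T→{T, U, W}, U→∅, V→{P, V}, W→{P, T}; now {M, N, P, S, T, U, V, W}.
Read 'y': M→{P}, N→{U}, P→{R, S, W}, S→∅, T→{M, T, V}, U→{P, S}, V→{N}, W→{R, T}; now {M, N, P, R, S, T, U, V, W}.
Read 'y': M→{P}, N→{U}, P→{R, S, W}, R→{N, S, V}, S→∅, T→{M, T, V}, U→{P, S}, V→{N}, W→{R, T}; now {M, N, P, R, S, T, U, V, W}.
Read 'z': M→{M, R, V}, N→∅, P→{U}, R→{P, R, U}, S→{N, U}, T→{P, R}, U→∅, V→∅, W→{N, U}; union {M, N, P, R, U, V}; ε-closure = {M, N, P, R, S, T, U, V, W}.
That set has 9 states.

9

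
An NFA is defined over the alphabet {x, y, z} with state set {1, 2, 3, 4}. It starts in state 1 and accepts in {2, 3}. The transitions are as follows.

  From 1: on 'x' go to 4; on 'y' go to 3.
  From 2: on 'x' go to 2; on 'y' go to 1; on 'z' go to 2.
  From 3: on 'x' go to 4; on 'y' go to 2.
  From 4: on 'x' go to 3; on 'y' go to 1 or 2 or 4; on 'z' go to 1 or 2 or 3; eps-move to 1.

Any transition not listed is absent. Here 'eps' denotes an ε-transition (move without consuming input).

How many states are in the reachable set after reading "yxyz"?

Start in {1}.
Read 'y': {1} → {3}.
Read 'x': {3} → {1, 4}.
Read 'y': {1, 4} → {1, 2, 3, 4}.
Read 'z': {1, 2, 3, 4} → {1, 2, 3}.
That set has 3 states.

3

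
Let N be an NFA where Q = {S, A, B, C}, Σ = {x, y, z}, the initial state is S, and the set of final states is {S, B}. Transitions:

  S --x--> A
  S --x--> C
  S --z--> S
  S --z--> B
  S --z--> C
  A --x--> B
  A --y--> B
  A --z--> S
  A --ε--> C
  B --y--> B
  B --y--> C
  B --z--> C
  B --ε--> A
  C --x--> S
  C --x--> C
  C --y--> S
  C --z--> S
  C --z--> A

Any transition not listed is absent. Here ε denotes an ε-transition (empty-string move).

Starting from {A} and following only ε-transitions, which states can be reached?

{A, C}

Begin with {A}.
ε-move A → C; add C.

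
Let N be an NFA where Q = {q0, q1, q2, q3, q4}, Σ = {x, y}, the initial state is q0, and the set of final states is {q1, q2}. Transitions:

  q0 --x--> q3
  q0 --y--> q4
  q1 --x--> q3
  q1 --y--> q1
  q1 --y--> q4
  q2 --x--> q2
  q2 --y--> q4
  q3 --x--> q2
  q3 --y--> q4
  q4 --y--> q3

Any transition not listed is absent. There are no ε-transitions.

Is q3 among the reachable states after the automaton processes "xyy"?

Start in {q0}.
Read 'x': {q0} → {q3}.
Read 'y': {q3} → {q4}.
Read 'y': {q4} → {q3}.
State q3 is in {q3}.

Yes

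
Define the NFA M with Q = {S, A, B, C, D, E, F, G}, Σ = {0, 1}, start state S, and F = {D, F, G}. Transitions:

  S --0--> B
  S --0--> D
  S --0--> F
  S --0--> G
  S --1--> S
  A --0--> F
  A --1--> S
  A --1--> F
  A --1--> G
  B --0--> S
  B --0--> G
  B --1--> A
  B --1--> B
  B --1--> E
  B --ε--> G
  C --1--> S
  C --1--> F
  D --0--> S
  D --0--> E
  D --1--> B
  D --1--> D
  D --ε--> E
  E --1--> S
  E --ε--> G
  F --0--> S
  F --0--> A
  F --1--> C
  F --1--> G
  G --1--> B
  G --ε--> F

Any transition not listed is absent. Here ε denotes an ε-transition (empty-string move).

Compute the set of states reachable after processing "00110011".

{S, A, B, C, D, E, F, G}

Start in {S}.
Read '0': S→{B, D, F, G}; union {B, D, F, G}; ε-closure = {B, D, E, F, G}.
Read '0': B→{S, G}, D→{S, E}, E→∅, F→{S, A}, G→∅; union {S, A, E, G}; ε-closure = {S, A, E, F, G}.
Read '1': S→{S}, A→{S, F, G}, E→{S}, F→{C, G}, G→{B}; now {S, B, C, F, G}.
Read '1': S→{S}, B→{A, B, E}, C→{S, F}, F→{C, G}, G→{B}; now {S, A, B, C, E, F, G}.
Read '0': S→{B, D, F, G}, A→{F}, B→{S, G}, C→∅, E→∅, F→{S, A}, G→∅; union {S, A, B, D, F, G}; ε-closure = {S, A, B, D, E, F, G}.
Read '0': S→{B, D, F, G}, A→{F}, B→{S, G}, D→{S, E}, E→∅, F→{S, A}, G→∅; now {S, A, B, D, E, F, G}.
Read '1': S→{S}, A→{S, F, G}, B→{A, B, E}, D→{B, D}, E→{S}, F→{C, G}, G→{B}; now {S, A, B, C, D, E, F, G}.
Read '1': S→{S}, A→{S, F, G}, B→{A, B, E}, C→{S, F}, D→{B, D}, E→{S}, F→{C, G}, G→{B}; now {S, A, B, C, D, E, F, G}.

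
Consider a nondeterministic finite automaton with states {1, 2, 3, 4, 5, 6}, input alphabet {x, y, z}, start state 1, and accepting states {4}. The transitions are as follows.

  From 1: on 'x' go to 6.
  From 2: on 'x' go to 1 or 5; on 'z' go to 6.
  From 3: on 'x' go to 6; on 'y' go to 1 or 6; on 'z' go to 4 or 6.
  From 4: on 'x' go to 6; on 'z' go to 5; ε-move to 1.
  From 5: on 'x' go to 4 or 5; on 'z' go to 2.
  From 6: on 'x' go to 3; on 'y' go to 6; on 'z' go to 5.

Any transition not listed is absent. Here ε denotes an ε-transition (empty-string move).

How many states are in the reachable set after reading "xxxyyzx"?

Start in {1}.
Read 'x': 1→{6}; now {6}.
Read 'x': 6→{3}; now {3}.
Read 'x': 3→{6}; now {6}.
Read 'y': 6→{6}; now {6}.
Read 'y': 6→{6}; now {6}.
Read 'z': 6→{5}; now {5}.
Read 'x': 5→{4, 5}; union {4, 5}; ε-closure = {1, 4, 5}.
That set has 3 states.

3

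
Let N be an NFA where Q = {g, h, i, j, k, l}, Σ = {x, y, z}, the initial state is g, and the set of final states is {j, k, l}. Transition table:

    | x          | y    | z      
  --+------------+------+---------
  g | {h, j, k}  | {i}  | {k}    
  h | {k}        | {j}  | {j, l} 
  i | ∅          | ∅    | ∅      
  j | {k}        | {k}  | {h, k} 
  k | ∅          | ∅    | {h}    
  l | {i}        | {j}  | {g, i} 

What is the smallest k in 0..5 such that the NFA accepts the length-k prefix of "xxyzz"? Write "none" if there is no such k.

1

Start in {g}.
Read 'x': {g} → {h, j, k}.
None of the earlier sets intersect F, but {h, j, k} does.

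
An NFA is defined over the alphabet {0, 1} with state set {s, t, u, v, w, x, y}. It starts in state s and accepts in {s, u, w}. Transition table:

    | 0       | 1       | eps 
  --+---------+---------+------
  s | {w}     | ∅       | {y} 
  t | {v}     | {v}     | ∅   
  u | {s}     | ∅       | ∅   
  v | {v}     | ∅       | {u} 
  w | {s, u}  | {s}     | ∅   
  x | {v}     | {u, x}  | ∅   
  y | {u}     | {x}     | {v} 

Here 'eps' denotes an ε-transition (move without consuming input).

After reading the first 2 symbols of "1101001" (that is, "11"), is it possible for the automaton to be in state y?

No

Start: ε-closure({s}) = {s, u, v, y}.
Read '1': s→∅, u→∅, v→∅, y→{x}; now {x}.
Read '1': x→{u, x}; now {u, x}.
State y is not in {u, x}.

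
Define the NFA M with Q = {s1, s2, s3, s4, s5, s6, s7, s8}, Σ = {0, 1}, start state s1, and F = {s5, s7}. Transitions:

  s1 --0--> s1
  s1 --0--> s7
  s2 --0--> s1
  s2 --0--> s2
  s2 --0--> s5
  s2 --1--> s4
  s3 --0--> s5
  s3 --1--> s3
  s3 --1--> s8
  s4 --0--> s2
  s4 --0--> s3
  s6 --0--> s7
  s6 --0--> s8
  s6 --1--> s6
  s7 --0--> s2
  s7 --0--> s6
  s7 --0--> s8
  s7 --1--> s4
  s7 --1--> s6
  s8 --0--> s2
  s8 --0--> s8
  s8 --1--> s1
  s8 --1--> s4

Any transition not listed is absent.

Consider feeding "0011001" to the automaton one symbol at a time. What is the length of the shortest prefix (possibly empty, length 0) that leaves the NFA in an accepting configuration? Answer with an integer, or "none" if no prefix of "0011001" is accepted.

1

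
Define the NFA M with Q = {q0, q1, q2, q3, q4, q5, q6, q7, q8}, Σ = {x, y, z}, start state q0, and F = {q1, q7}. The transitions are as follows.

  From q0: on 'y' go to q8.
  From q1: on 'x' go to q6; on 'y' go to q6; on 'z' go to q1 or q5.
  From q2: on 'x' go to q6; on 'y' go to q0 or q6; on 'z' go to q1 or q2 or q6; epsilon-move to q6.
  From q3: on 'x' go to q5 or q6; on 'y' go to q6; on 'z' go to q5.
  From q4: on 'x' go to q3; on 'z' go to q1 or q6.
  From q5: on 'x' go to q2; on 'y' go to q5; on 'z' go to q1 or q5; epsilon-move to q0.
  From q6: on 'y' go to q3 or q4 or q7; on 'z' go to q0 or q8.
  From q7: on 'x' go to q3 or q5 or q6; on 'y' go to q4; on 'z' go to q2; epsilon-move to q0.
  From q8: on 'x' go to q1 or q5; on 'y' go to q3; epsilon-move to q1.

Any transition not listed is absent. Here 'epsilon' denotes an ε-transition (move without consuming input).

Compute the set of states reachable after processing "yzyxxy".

Start in {q0}.
Read 'y': {q0} → {q1, q8}.
Read 'z': {q1, q8} → {q0, q1, q5}.
Read 'y': {q0, q1, q5} → {q0, q1, q5, q6, q8}.
Read 'x': {q0, q1, q5, q6, q8} → {q0, q1, q2, q5, q6}.
Read 'x': {q0, q1, q2, q5, q6} → {q2, q6}.
Read 'y': {q2, q6} → {q0, q3, q4, q6, q7}.

{q0, q3, q4, q6, q7}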